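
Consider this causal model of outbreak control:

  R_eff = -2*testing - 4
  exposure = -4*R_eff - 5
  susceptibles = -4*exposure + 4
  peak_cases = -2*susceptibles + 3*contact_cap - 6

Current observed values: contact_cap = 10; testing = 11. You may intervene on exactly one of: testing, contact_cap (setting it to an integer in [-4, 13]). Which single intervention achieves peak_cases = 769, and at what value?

set contact_cap = -3

Intervening on testing: peak_cases = 64*testing + 104. Reaching 769 requires testing = 665/64, not an integer.
Intervening on contact_cap: with other inputs at their observed values, peak_cases = 3*contact_cap + 778. Solving for 769 gives contact_cap = -3, within [-4, 13].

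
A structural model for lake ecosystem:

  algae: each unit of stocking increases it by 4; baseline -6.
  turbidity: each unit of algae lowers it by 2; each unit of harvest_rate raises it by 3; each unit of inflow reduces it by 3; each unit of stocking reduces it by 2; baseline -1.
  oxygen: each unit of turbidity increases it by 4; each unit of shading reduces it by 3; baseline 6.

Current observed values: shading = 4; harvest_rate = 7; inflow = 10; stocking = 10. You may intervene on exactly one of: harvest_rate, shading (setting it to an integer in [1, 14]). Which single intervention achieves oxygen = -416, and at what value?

Intervening on harvest_rate: oxygen = 12*harvest_rate - 482. Reaching -416 requires harvest_rate = 11/2, not an integer.
Intervening on shading: with other inputs at their observed values, oxygen = -3*shading - 386. Solving for -416 gives shading = 10, within [1, 14].

set shading = 10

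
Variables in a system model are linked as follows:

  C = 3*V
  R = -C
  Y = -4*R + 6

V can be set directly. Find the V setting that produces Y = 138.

Substituting into the R equation gives R = -3*V.
Y becomes 12*V + 6.
Solve 12*V + 6 = 138: V = (138 - 6) / 12 = 11.

V = 11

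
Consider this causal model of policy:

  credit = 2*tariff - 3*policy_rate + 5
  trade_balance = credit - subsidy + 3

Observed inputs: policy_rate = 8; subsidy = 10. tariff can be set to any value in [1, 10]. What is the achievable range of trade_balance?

Substituting into the credit equation gives credit = 2*tariff - 19.
Substituting into the trade_balance equation gives trade_balance = 2*tariff - 26.
Linear in tariff, so extremes are at the endpoints: tariff = 1 gives trade_balance = -24; tariff = 10 gives trade_balance = -6.

-24 to -6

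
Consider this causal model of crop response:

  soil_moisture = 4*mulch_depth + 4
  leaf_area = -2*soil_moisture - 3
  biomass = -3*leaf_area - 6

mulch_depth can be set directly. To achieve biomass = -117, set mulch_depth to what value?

mulch_depth = -6

Substituting into the leaf_area equation gives leaf_area = -8*mulch_depth - 11.
Substituting into the biomass equation gives biomass = 24*mulch_depth + 27.
Solve 24*mulch_depth + 27 = -117: mulch_depth = (-117 - 27) / 24 = -6.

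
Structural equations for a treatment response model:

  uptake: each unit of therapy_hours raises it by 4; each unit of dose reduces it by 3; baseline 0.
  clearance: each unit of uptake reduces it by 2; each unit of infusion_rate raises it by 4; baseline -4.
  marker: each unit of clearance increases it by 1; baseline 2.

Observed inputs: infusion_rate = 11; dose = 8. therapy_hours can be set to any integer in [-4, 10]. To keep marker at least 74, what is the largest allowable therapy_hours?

Substituting into the uptake equation gives uptake = 4*therapy_hours - 24.
Substituting into the clearance equation gives clearance = -8*therapy_hours + 88.
marker becomes -8*therapy_hours + 90.
Require -8*therapy_hours + 90 ≥ 74, so therapy_hours ≤ 2.
The largest integer in [-4, 10] satisfying this is 2.

therapy_hours = 2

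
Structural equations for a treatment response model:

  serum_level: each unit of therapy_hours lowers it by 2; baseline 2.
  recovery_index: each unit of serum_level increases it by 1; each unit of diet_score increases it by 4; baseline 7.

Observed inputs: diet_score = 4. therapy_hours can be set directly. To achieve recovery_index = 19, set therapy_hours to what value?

Substituting into the recovery_index equation gives recovery_index = -2*therapy_hours + 25.
Solve -2*therapy_hours + 25 = 19: therapy_hours = (19 - 25) / -2 = 3.

therapy_hours = 3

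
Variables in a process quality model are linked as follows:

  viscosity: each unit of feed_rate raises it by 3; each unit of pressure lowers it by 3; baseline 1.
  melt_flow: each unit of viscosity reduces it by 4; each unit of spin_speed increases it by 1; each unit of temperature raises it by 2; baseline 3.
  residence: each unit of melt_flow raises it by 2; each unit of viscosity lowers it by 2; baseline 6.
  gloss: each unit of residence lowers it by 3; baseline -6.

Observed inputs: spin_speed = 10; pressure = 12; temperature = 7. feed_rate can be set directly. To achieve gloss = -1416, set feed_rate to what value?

Substituting into the viscosity equation gives viscosity = 3*feed_rate - 35.
This gives melt_flow = -12*feed_rate + 167.
residence becomes -30*feed_rate + 410.
Substituting into the gloss equation gives gloss = 90*feed_rate - 1236.
Solve 90*feed_rate - 1236 = -1416: feed_rate = (-1416 + 1236) / 90 = -2.

feed_rate = -2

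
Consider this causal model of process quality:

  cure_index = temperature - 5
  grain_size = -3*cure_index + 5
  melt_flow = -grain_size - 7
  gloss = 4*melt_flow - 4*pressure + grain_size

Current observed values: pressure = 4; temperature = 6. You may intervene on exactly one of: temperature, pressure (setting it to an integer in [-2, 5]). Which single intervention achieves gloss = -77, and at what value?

set temperature = 3

Intervening on temperature: with other inputs at their observed values, gloss = 9*temperature - 104. Solving for -77 gives temperature = 3, within [-2, 5].
Intervening on pressure: gloss = -4*pressure - 34. Reaching -77 requires pressure = 43/4, not an integer.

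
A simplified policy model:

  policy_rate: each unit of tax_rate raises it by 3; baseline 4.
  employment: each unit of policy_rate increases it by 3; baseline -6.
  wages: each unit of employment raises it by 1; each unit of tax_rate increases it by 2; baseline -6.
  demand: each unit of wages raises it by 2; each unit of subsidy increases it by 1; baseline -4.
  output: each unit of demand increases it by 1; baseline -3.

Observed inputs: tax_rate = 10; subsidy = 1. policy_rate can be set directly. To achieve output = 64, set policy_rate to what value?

policy_rate = 9

Intervening on policy_rate fixes its value directly, overriding its dependence on tax_rate.
Substituting into the wages equation gives wages = 3*policy_rate + 8.
Substituting into the demand equation gives demand = 6*policy_rate + 13.
output becomes 6*policy_rate + 10.
Solve 6*policy_rate + 10 = 64: policy_rate = (64 - 10) / 6 = 9.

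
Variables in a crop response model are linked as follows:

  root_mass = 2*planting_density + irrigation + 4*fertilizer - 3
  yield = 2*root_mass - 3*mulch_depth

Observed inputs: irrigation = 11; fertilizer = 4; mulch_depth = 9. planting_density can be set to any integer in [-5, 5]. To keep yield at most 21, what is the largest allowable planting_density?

Substituting into the root_mass equation gives root_mass = 2*planting_density + 24.
Substituting into the yield equation gives yield = 4*planting_density + 21.
Require 4*planting_density + 21 ≤ 21, so planting_density ≤ 0.
The largest integer in [-5, 5] satisfying this is 0.

planting_density = 0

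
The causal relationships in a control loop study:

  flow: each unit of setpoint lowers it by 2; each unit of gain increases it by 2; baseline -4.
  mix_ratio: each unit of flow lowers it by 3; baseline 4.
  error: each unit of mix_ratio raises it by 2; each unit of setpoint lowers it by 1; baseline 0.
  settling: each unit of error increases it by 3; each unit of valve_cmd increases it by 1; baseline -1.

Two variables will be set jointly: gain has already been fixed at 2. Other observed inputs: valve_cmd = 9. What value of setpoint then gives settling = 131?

setpoint = 3

With gain held at 2:
Substituting into the flow equation gives flow = -2*setpoint.
Substituting into the mix_ratio equation gives mix_ratio = 6*setpoint + 4.
Substituting into the error equation gives error = 11*setpoint + 8.
This gives settling = 33*setpoint + 32.
Solve 33*setpoint + 32 = 131: setpoint = (131 - 32) / 33 = 3.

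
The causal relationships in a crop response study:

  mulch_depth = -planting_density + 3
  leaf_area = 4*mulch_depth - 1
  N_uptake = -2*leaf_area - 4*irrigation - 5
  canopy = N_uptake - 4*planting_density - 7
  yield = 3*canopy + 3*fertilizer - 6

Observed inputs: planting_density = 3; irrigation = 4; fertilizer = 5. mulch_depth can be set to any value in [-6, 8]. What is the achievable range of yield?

-297 to 39

Intervening on mulch_depth fixes its value directly, overriding its dependence on planting_density.
Substituting into the N_uptake equation gives N_uptake = -8*mulch_depth - 19.
Substituting into the canopy equation gives canopy = -8*mulch_depth - 38.
Substituting into the yield equation gives yield = -24*mulch_depth - 105.
Linear in mulch_depth, so extremes are at the endpoints: mulch_depth = -6 gives yield = 39; mulch_depth = 8 gives yield = -297.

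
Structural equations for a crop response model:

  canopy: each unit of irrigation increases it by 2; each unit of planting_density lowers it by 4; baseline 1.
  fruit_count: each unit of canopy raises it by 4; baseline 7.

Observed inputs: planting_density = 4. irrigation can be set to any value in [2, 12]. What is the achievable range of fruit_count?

Substituting into the canopy equation gives canopy = 2*irrigation - 15.
This gives fruit_count = 8*irrigation - 53.
Linear in irrigation, so extremes are at the endpoints: irrigation = 2 gives fruit_count = -37; irrigation = 12 gives fruit_count = 43.

-37 to 43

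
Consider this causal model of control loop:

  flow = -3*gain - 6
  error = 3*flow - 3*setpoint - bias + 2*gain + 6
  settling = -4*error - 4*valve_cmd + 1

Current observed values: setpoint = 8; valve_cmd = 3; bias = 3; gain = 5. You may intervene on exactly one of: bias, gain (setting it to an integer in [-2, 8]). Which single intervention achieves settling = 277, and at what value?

Intervening on bias: with other inputs at their observed values, settling = 4*bias + 273. Solving for 277 gives bias = 1, within [-2, 8].
Intervening on gain: settling = 28*gain + 145. Reaching 277 requires gain = 33/7, not an integer.

set bias = 1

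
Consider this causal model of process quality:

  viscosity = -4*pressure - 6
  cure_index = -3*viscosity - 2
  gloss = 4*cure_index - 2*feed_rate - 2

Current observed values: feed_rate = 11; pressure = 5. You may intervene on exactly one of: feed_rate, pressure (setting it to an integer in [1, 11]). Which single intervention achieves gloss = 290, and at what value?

Intervening on feed_rate: with other inputs at their observed values, gloss = -2*feed_rate + 302. Solving for 290 gives feed_rate = 6, within [1, 11].
Intervening on pressure: gloss = 48*pressure + 40. Reaching 290 requires pressure = 125/24, not an integer.

set feed_rate = 6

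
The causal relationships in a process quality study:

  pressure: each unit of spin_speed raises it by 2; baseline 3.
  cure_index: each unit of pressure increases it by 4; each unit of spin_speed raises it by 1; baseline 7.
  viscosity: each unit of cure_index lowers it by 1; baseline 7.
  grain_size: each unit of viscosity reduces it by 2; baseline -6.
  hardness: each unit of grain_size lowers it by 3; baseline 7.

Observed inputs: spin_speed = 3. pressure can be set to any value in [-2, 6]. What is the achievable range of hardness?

Intervening on pressure fixes its value directly, overriding its dependence on spin_speed.
Substituting into the cure_index equation gives cure_index = 4*pressure + 10.
This gives viscosity = -4*pressure - 3.
Substituting into the grain_size equation gives grain_size = 8*pressure.
Substituting into the hardness equation gives hardness = -24*pressure + 7.
Linear in pressure, so extremes are at the endpoints: pressure = -2 gives hardness = 55; pressure = 6 gives hardness = -137.

-137 to 55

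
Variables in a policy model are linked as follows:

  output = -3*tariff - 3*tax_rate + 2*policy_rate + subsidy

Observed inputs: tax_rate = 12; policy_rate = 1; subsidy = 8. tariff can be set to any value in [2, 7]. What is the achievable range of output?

-47 to -32

Substituting into the output equation gives output = -3*tariff - 26.
Linear in tariff, so extremes are at the endpoints: tariff = 2 gives output = -32; tariff = 7 gives output = -47.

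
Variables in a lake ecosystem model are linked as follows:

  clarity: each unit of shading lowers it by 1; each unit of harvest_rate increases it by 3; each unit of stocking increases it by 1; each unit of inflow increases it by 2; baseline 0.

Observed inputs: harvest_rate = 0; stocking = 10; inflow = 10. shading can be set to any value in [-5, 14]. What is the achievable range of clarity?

16 to 35

Substituting into the clarity equation gives clarity = -shading + 30.
Linear in shading, so extremes are at the endpoints: shading = -5 gives clarity = 35; shading = 14 gives clarity = 16.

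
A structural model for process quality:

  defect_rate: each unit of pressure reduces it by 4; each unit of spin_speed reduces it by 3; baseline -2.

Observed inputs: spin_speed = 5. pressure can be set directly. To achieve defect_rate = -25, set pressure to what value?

Substituting into the defect_rate equation gives defect_rate = -4*pressure - 17.
Solve -4*pressure - 17 = -25: pressure = (-25 + 17) / -4 = 2.

pressure = 2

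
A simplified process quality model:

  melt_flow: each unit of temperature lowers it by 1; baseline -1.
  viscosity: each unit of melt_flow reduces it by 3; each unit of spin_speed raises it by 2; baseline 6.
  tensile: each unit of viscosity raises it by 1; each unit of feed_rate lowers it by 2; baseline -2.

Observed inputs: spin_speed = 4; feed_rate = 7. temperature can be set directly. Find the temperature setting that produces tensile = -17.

temperature = -6

Substituting into the viscosity equation gives viscosity = 3*temperature + 17.
This gives tensile = 3*temperature + 1.
Solve 3*temperature + 1 = -17: temperature = (-17 - 1) / 3 = -6.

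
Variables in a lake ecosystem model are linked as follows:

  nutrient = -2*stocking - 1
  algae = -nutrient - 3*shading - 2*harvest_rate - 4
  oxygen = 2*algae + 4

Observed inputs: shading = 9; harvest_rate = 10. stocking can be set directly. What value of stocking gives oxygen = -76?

stocking = 5

Substituting into the algae equation gives algae = 2*stocking - 50.
oxygen becomes 4*stocking - 96.
Solve 4*stocking - 96 = -76: stocking = (-76 + 96) / 4 = 5.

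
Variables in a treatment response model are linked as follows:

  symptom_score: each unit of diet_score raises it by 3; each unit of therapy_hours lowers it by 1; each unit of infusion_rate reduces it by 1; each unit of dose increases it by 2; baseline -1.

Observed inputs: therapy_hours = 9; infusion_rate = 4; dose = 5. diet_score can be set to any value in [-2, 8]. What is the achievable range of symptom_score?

-10 to 20

Substituting into the symptom_score equation gives symptom_score = 3*diet_score - 4.
Linear in diet_score, so extremes are at the endpoints: diet_score = -2 gives symptom_score = -10; diet_score = 8 gives symptom_score = 20.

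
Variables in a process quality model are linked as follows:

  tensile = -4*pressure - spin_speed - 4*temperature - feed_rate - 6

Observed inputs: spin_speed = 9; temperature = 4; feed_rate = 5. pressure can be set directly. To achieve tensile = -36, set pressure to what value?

pressure = 0

Substituting into the tensile equation gives tensile = -4*pressure - 36.
Solve -4*pressure - 36 = -36: pressure = (-36 + 36) / -4 = 0.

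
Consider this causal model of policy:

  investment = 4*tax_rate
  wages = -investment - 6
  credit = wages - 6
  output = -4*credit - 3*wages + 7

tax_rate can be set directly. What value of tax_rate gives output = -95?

Substituting into the wages equation gives wages = -4*tax_rate - 6.
So credit = -4*tax_rate - 12.
Substituting into the output equation gives output = 28*tax_rate + 73.
Solve 28*tax_rate + 73 = -95: tax_rate = (-95 - 73) / 28 = -6.

tax_rate = -6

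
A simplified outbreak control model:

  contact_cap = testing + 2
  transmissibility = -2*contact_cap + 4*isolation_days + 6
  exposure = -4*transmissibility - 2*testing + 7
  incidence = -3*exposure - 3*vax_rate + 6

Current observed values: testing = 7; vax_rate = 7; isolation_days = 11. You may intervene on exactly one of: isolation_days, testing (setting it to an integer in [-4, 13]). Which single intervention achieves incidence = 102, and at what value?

set isolation_days = 5

Intervening on isolation_days: with other inputs at their observed values, incidence = 48*isolation_days - 138. Solving for 102 gives isolation_days = 5, within [-4, 13].
Intervening on testing: incidence = -18*testing + 516. Reaching 102 requires testing = 23, outside [-4, 13].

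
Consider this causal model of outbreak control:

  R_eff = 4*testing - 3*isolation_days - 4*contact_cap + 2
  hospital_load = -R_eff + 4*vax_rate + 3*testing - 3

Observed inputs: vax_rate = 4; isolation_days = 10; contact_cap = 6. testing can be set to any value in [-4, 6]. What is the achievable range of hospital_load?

59 to 69

Substituting into the R_eff equation gives R_eff = 4*testing - 52.
This gives hospital_load = -testing + 65.
Linear in testing, so extremes are at the endpoints: testing = -4 gives hospital_load = 69; testing = 6 gives hospital_load = 59.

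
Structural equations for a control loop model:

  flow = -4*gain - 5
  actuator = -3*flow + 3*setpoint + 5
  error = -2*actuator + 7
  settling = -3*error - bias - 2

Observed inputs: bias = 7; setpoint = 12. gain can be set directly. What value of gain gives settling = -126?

gain = -6

Substituting into the actuator equation gives actuator = 12*gain + 56.
Substituting into the error equation gives error = -24*gain - 105.
So settling = 72*gain + 306.
Solve 72*gain + 306 = -126: gain = (-126 - 306) / 72 = -6.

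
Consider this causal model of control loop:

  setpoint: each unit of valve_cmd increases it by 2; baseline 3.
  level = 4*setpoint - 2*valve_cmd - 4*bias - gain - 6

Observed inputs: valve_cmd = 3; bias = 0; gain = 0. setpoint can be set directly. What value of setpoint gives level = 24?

Intervening on setpoint fixes its value directly, overriding its dependence on valve_cmd.
Substituting into the level equation gives level = 4*setpoint - 12.
Solve 4*setpoint - 12 = 24: setpoint = (24 + 12) / 4 = 9.

setpoint = 9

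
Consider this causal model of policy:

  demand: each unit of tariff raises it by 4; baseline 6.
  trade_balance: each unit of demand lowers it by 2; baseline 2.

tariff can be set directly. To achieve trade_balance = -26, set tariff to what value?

Substituting into the trade_balance equation gives trade_balance = -8*tariff - 10.
Solve -8*tariff - 10 = -26: tariff = (-26 + 10) / -8 = 2.

tariff = 2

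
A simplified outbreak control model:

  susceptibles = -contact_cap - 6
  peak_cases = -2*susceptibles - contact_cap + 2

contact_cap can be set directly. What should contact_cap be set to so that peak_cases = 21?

contact_cap = 7

Substituting into the peak_cases equation gives peak_cases = contact_cap + 14.
Solve contact_cap + 14 = 21: contact_cap = (21 - 14) / 1 = 7.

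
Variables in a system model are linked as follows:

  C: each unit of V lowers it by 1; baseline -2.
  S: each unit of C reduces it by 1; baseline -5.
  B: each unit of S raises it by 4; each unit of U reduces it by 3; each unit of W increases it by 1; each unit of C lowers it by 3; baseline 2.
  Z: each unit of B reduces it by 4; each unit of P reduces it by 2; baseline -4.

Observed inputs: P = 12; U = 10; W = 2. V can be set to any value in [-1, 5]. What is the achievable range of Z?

-40 to 128

Substituting into the S equation gives S = V - 3.
Substituting into the B equation gives B = 7*V - 32.
This gives Z = -28*V + 100.
Linear in V, so extremes are at the endpoints: V = -1 gives Z = 128; V = 5 gives Z = -40.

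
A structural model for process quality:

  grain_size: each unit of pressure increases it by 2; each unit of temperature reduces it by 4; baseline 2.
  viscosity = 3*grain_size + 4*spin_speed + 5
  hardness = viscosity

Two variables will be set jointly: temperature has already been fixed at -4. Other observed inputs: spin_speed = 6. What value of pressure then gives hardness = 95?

pressure = 2

With temperature held at -4:
Substituting into the grain_size equation gives grain_size = 2*pressure + 18.
This gives viscosity = 6*pressure + 83.
Substituting into the hardness equation gives hardness = 6*pressure + 83.
Solve 6*pressure + 83 = 95: pressure = (95 - 83) / 6 = 2.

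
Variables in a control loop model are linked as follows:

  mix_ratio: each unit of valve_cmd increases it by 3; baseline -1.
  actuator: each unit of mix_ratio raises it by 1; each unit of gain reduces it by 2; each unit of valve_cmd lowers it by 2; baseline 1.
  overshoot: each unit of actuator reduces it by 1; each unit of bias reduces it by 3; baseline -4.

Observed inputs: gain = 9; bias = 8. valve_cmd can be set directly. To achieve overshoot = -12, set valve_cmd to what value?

Substituting into the actuator equation gives actuator = valve_cmd - 18.
This gives overshoot = -valve_cmd - 10.
Solve -valve_cmd - 10 = -12: valve_cmd = (-12 + 10) / -1 = 2.

valve_cmd = 2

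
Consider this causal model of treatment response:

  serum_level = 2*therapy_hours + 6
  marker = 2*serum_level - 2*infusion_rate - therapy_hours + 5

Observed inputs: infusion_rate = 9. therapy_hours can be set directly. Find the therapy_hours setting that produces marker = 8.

therapy_hours = 3

Substituting into the marker equation gives marker = 3*therapy_hours - 1.
Solve 3*therapy_hours - 1 = 8: therapy_hours = (8 + 1) / 3 = 3.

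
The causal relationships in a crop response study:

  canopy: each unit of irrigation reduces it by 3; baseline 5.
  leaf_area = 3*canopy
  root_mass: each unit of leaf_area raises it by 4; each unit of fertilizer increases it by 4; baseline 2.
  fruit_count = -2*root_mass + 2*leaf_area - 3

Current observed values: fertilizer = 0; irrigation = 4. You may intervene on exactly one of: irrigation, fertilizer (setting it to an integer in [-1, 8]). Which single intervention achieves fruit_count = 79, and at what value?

set fertilizer = 5

Intervening on irrigation: fruit_count = 54*irrigation - 97. Reaching 79 requires irrigation = 88/27, not an integer.
Intervening on fertilizer: with other inputs at their observed values, fruit_count = -8*fertilizer + 119. Solving for 79 gives fertilizer = 5, within [-1, 8].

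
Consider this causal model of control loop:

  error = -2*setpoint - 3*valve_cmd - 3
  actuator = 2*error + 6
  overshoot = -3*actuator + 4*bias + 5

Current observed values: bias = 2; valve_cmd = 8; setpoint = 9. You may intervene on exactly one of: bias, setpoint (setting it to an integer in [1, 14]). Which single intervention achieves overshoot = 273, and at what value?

Intervening on bias: with other inputs at their observed values, overshoot = 4*bias + 257. Solving for 273 gives bias = 4, within [1, 14].
Intervening on setpoint: overshoot = 12*setpoint + 157. Reaching 273 requires setpoint = 29/3, not an integer.

set bias = 4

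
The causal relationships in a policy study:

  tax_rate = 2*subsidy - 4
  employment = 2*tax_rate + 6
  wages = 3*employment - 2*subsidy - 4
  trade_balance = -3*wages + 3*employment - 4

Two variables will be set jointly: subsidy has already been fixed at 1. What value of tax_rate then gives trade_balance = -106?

With subsidy held at 1:
Intervening on tax_rate fixes its value directly, overriding its dependence on subsidy.
Substituting into the wages equation gives wages = 6*tax_rate + 12.
Substituting into the trade_balance equation gives trade_balance = -12*tax_rate - 22.
Solve -12*tax_rate - 22 = -106: tax_rate = (-106 + 22) / -12 = 7.

tax_rate = 7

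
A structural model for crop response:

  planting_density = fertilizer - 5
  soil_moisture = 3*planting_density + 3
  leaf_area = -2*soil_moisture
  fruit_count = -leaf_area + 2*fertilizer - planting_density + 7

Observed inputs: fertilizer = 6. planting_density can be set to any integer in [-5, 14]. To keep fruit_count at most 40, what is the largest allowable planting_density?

planting_density = 3

Intervening on planting_density fixes its value directly, overriding its dependence on fertilizer.
Substituting into the leaf_area equation gives leaf_area = -6*planting_density - 6.
Substituting into the fruit_count equation gives fruit_count = 5*planting_density + 25.
Require 5*planting_density + 25 ≤ 40, so planting_density ≤ 3.
The largest integer in [-5, 14] satisfying this is 3.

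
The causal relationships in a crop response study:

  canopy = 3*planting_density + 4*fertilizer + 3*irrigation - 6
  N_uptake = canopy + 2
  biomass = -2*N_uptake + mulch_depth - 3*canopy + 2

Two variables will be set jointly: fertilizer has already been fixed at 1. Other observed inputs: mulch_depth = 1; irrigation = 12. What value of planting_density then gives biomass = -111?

planting_density = -4

With fertilizer held at 1:
Substituting into the canopy equation gives canopy = 3*planting_density + 34.
This gives N_uptake = 3*planting_density + 36.
Substituting into the biomass equation gives biomass = -15*planting_density - 171.
Solve -15*planting_density - 171 = -111: planting_density = (-111 + 171) / -15 = -4.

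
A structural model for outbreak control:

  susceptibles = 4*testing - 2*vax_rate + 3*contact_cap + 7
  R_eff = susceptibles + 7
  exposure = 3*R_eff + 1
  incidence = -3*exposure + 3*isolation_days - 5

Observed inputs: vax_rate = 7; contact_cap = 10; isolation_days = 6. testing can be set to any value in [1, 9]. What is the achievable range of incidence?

Substituting into the susceptibles equation gives susceptibles = 4*testing + 23.
So R_eff = 4*testing + 30.
exposure becomes 12*testing + 91.
Substituting into the incidence equation gives incidence = -36*testing - 260.
Linear in testing, so extremes are at the endpoints: testing = 1 gives incidence = -296; testing = 9 gives incidence = -584.

-584 to -296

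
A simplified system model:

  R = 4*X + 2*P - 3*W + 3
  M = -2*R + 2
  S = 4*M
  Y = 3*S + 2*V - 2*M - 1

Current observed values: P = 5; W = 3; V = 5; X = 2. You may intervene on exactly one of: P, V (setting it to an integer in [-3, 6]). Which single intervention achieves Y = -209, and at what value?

set V = 6

Intervening on P: Y = -40*P - 11. Reaching -209 requires P = 99/20, not an integer.
Intervening on V: with other inputs at their observed values, Y = 2*V - 221. Solving for -209 gives V = 6, within [-3, 6].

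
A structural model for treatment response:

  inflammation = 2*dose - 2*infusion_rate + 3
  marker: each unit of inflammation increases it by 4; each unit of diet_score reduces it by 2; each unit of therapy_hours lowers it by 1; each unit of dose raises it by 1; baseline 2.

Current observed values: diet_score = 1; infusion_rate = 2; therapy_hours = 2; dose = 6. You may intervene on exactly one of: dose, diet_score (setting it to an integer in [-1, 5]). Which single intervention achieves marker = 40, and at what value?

Intervening on dose: marker = 9*dose - 6. Reaching 40 requires dose = 46/9, not an integer.
Intervening on diet_score: with other inputs at their observed values, marker = -2*diet_score + 50. Solving for 40 gives diet_score = 5, within [-1, 5].

set diet_score = 5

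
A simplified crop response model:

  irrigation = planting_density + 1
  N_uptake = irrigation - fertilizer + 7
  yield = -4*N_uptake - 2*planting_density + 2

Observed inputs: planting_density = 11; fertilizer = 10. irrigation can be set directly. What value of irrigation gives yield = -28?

Intervening on irrigation fixes its value directly, overriding its dependence on planting_density.
Substituting into the N_uptake equation gives N_uptake = irrigation - 3.
Substituting into the yield equation gives yield = -4*irrigation - 8.
Solve -4*irrigation - 8 = -28: irrigation = (-28 + 8) / -4 = 5.

irrigation = 5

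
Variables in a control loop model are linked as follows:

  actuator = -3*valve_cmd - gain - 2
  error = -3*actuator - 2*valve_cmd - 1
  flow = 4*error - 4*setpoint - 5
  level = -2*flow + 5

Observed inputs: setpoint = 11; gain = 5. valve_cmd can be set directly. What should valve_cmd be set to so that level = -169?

valve_cmd = 2

Substituting into the actuator equation gives actuator = -3*valve_cmd - 7.
Substituting into the error equation gives error = 7*valve_cmd + 20.
Substituting into the flow equation gives flow = 28*valve_cmd + 31.
Substituting into the level equation gives level = -56*valve_cmd - 57.
Solve -56*valve_cmd - 57 = -169: valve_cmd = (-169 + 57) / -56 = 2.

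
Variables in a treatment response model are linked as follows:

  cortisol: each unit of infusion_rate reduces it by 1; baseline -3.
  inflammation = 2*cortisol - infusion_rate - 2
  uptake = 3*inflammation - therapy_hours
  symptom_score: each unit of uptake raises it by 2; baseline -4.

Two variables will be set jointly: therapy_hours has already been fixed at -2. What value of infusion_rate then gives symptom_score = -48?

infusion_rate = 0

With therapy_hours held at -2:
Substituting into the inflammation equation gives inflammation = -3*infusion_rate - 8.
uptake becomes -9*infusion_rate - 22.
Substituting into the symptom_score equation gives symptom_score = -18*infusion_rate - 48.
Solve -18*infusion_rate - 48 = -48: infusion_rate = (-48 + 48) / -18 = 0.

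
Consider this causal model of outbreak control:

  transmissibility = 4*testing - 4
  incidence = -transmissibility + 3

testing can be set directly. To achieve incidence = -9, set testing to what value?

Substituting into the incidence equation gives incidence = -4*testing + 7.
Solve -4*testing + 7 = -9: testing = (-9 - 7) / -4 = 4.

testing = 4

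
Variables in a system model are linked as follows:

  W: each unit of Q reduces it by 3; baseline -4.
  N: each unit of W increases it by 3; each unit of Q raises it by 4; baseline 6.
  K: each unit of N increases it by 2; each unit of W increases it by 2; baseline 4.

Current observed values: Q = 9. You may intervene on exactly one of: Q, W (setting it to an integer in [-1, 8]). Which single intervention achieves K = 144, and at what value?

Intervening on Q: K = -16*Q - 16. Reaching 144 requires Q = -10, outside [-1, 8].
Intervening on W: with other inputs at their observed values, K = 8*W + 88. Solving for 144 gives W = 7, within [-1, 8].

set W = 7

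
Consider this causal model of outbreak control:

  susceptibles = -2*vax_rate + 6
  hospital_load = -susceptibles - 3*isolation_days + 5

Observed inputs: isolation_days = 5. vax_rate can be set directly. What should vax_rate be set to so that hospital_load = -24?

vax_rate = -4

Substituting into the hospital_load equation gives hospital_load = 2*vax_rate - 16.
Solve 2*vax_rate - 16 = -24: vax_rate = (-24 + 16) / 2 = -4.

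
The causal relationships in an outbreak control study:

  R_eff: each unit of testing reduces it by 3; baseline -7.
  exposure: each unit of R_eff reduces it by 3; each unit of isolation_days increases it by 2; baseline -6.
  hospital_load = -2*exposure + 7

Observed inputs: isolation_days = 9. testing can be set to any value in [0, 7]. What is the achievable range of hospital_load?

-185 to -59

Substituting into the exposure equation gives exposure = 9*testing + 33.
hospital_load becomes -18*testing - 59.
Linear in testing, so extremes are at the endpoints: testing = 0 gives hospital_load = -59; testing = 7 gives hospital_load = -185.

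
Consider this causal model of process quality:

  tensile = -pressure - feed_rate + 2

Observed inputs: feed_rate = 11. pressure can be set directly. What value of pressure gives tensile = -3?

pressure = -6

Substituting into the tensile equation gives tensile = -pressure - 9.
Solve -pressure - 9 = -3: pressure = (-3 + 9) / -1 = -6.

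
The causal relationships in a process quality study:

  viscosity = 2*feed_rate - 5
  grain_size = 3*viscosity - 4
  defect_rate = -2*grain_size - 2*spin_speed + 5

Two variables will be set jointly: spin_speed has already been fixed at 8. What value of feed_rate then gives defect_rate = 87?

feed_rate = -5

With spin_speed held at 8:
Substituting into the grain_size equation gives grain_size = 6*feed_rate - 19.
defect_rate becomes -12*feed_rate + 27.
Solve -12*feed_rate + 27 = 87: feed_rate = (87 - 27) / -12 = -5.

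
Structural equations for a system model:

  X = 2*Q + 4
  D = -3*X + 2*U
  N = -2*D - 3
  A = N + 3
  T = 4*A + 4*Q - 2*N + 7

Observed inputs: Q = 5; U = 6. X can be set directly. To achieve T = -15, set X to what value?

X = 0

Intervening on X fixes its value directly, overriding its dependence on Q.
Substituting into the D equation gives D = -3*X + 12.
N becomes 6*X - 27.
This gives A = 6*X - 24.
Substituting into the T equation gives T = 12*X - 15.
Solve 12*X - 15 = -15: X = (-15 + 15) / 12 = 0.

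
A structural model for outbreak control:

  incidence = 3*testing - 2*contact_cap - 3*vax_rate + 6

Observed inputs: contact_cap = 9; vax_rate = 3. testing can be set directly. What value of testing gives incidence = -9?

testing = 4

Substituting into the incidence equation gives incidence = 3*testing - 21.
Solve 3*testing - 21 = -9: testing = (-9 + 21) / 3 = 4.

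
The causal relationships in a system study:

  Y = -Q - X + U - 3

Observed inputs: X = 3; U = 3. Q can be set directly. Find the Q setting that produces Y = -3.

Q = 0

Substituting into the Y equation gives Y = -Q - 3.
Solve -Q - 3 = -3: Q = (-3 + 3) / -1 = 0.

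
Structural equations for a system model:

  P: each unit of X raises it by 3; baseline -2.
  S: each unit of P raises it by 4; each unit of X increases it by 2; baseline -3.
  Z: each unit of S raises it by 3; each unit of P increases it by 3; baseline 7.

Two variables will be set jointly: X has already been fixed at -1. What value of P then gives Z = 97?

P = 7

With X held at -1:
Intervening on P fixes its value directly, overriding its dependence on X.
Substituting into the S equation gives S = 4*P - 5.
Substituting into the Z equation gives Z = 15*P - 8.
Solve 15*P - 8 = 97: P = (97 + 8) / 15 = 7.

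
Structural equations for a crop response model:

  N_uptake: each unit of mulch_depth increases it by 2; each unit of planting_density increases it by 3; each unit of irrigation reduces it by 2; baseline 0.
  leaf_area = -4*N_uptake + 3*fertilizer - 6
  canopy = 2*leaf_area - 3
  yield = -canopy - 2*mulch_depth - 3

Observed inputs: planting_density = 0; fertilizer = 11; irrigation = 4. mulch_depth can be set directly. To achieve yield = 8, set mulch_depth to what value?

Substituting into the N_uptake equation gives N_uptake = 2*mulch_depth - 8.
Substituting into the leaf_area equation gives leaf_area = -8*mulch_depth + 59.
Substituting into the canopy equation gives canopy = -16*mulch_depth + 115.
Substituting into the yield equation gives yield = 14*mulch_depth - 118.
Solve 14*mulch_depth - 118 = 8: mulch_depth = (8 + 118) / 14 = 9.

mulch_depth = 9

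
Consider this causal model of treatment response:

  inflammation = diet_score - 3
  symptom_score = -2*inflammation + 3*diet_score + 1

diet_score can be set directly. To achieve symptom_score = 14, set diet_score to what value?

Substituting into the symptom_score equation gives symptom_score = diet_score + 7.
Solve diet_score + 7 = 14: diet_score = (14 - 7) / 1 = 7.

diet_score = 7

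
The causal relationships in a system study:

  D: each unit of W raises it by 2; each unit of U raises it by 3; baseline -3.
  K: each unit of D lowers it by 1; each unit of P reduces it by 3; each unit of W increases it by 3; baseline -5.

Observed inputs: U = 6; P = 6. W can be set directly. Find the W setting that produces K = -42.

W = -4

Substituting into the D equation gives D = 2*W + 15.
So K = W - 38.
Solve W - 38 = -42: W = (-42 + 38) / 1 = -4.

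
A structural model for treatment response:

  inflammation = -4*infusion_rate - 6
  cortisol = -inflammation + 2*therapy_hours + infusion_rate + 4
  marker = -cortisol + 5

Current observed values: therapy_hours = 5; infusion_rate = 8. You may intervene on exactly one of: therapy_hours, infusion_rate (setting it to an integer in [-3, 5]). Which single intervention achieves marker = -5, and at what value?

set infusion_rate = -2

Intervening on therapy_hours: marker = -2*therapy_hours - 45. Reaching -5 requires therapy_hours = -20, outside [-3, 5].
Intervening on infusion_rate: with other inputs at their observed values, marker = -5*infusion_rate - 15. Solving for -5 gives infusion_rate = -2, within [-3, 5].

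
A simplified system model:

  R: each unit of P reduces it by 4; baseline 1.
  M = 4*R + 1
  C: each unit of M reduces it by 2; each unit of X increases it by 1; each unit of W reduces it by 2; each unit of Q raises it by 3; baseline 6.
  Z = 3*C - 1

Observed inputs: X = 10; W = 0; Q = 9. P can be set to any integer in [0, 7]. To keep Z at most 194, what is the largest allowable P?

P = 1

Substituting into the M equation gives M = -16*P + 5.
Substituting into the C equation gives C = 32*P + 33.
Substituting into the Z equation gives Z = 96*P + 98.
Require 96*P + 98 ≤ 194, so P ≤ 1.
The largest integer in [0, 7] satisfying this is 1.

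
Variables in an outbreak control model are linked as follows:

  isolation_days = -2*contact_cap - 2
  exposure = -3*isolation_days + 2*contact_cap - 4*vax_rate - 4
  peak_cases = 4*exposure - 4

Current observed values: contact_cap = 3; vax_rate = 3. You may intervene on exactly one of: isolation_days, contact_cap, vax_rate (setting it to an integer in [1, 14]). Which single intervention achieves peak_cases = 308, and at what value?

set contact_cap = 11

Intervening on isolation_days: peak_cases = -12*isolation_days - 44. Reaching 308 requires isolation_days = -88/3, not an integer.
Intervening on contact_cap: with other inputs at their observed values, peak_cases = 32*contact_cap - 44. Solving for 308 gives contact_cap = 11, within [1, 14].
Intervening on vax_rate: peak_cases = -16*vax_rate + 100. Reaching 308 requires vax_rate = -13, outside [1, 14].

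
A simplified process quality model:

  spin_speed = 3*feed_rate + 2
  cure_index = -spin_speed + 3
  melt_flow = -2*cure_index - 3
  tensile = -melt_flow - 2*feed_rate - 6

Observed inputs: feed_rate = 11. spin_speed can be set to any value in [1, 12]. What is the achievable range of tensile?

-43 to -21

Intervening on spin_speed fixes its value directly, overriding its dependence on feed_rate.
Substituting into the melt_flow equation gives melt_flow = 2*spin_speed - 9.
Substituting into the tensile equation gives tensile = -2*spin_speed - 19.
Linear in spin_speed, so extremes are at the endpoints: spin_speed = 1 gives tensile = -21; spin_speed = 12 gives tensile = -43.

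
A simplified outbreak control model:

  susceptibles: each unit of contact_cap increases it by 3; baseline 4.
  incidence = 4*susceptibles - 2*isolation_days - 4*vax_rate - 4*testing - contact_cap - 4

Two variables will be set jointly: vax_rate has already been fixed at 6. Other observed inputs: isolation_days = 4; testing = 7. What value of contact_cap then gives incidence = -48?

With vax_rate held at 6:
Substituting into the incidence equation gives incidence = 11*contact_cap - 48.
Solve 11*contact_cap - 48 = -48: contact_cap = (-48 + 48) / 11 = 0.

contact_cap = 0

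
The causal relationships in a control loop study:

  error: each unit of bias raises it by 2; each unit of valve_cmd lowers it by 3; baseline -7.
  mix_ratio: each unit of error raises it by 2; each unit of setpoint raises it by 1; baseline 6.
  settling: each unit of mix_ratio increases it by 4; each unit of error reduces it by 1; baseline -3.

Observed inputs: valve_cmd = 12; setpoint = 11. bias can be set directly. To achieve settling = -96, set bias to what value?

bias = 10

Substituting into the error equation gives error = 2*bias - 43.
Substituting into the mix_ratio equation gives mix_ratio = 4*bias - 69.
So settling = 14*bias - 236.
Solve 14*bias - 236 = -96: bias = (-96 + 236) / 14 = 10.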